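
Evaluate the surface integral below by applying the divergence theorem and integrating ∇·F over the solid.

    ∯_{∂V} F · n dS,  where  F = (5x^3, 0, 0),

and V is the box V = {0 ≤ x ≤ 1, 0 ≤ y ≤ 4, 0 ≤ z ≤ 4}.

By the divergence theorem,

    ∯_{∂V} F · n dS = ∭_V (∇ · F) dV.

Compute the divergence:
    ∇ · F = ∂F_x/∂x + ∂F_y/∂y + ∂F_z/∂z = 15x^2 + 0 + 0 = 15x^2.

V is a rectangular box, so dV = dx dy dz with 0 ≤ x ≤ 1, 0 ≤ y ≤ 4, 0 ≤ z ≤ 4.

Integrate (15x^2) over V as an iterated integral:

    ∭_V (∇·F) dV = ∫_0^{1} ∫_0^{4} ∫_0^{4} (15x^2) dz dy dx.

Inner (z from 0 to 4): 60x^2.
Middle (y from 0 to 4): 240x^2.
Outer (x from 0 to 1): 80.

Therefore ∯_{∂V} F · n dS = 80.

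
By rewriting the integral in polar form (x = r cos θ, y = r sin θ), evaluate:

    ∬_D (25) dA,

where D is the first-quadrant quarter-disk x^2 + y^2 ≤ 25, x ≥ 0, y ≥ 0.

The region D is 0 ≤ r ≤ 5, 0 ≤ θ ≤ π/2 in polar coordinates, where x = r cos(θ), y = r sin(θ), and dA = r dr dθ.

Under the substitution, the integrand becomes 25, so

    ∬_D (25) dA = ∫_{0}^{π/2} ∫_{0}^{5} (25) · r dr dθ.

Inner integral (in r): ∫_{0}^{5} (25) · r dr = 625/2.

Outer integral (in θ): ∫_{0}^{π/2} (625/2) dθ = 625π/4.

Therefore ∬_D (25) dA = 625π/4.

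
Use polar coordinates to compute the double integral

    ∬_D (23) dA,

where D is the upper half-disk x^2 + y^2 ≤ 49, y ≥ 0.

The region D is 0 ≤ r ≤ 7, 0 ≤ θ ≤ π in polar coordinates, where x = r cos(θ), y = r sin(θ), and dA = r dr dθ.

Under the substitution, the integrand becomes 23, so

    ∬_D (23) dA = ∫_{0}^{π} ∫_{0}^{7} (23) · r dr dθ.

Inner integral (in r): ∫_{0}^{7} (23) · r dr = 1127/2.

Outer integral (in θ): ∫_{0}^{π} (1127/2) dθ = 1127π/2.

Therefore ∬_D (23) dA = 1127π/2.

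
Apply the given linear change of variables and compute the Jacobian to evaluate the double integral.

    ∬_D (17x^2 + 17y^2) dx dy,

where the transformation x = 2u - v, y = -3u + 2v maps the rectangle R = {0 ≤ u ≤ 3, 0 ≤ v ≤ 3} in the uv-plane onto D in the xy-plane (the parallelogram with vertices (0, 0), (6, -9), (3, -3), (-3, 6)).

Compute the Jacobian determinant of (x, y) with respect to (u, v):

    ∂(x,y)/∂(u,v) = | 2  -1 | = (2)(2) - (-1)(-3) = 1.
                   | -3  2 |

Its absolute value is |J| = 1 (the area scaling factor).

Substituting x = 2u - v, y = -3u + 2v into the integrand,

    17x^2 + 17y^2 → 221u^2 - 272u v + 85v^2,

so the integral becomes

    ∬_R (221u^2 - 272u v + 85v^2) · |J| du dv = ∫_0^3 ∫_0^3 (221u^2 - 272u v + 85v^2) dv du.

Inner (v): 663u^2 - 1224u + 765.
Outer (u): 2754.

Therefore ∬_D (17x^2 + 17y^2) dx dy = 2754.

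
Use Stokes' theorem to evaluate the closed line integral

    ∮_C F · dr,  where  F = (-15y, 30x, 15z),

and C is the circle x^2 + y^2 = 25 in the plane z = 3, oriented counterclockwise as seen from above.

Let S be the flat disk x^2 + y^2 ≤ 25 in the plane z = 3, with upward unit normal n̂ = ẑ. By Stokes' theorem,

    ∮_C F · dr = ∬_S (∇ × F) · n̂ dS = ∬_D (curl F)_z dA,

where D is the disk x^2 + y^2 ≤ 25.

Compute the curl of F = (-15y, 30x, 15z):
    (∇ × F)_x = ∂F_z/∂y - ∂F_y/∂z = 0,
    (∇ × F)_y = ∂F_x/∂z - ∂F_z/∂x = 0,
    (∇ × F)_z = ∂F_y/∂x - ∂F_x/∂y = 45.

On z = 3, (curl F)_z = 45.

Convert to polar (x = r cos θ, y = r sin θ, dA = r dr dθ); the integrand becomes 45, so

    ∬_D (curl F)_z dA = ∫_0^{2π} ∫_0^{5} (45) · r dr dθ.

Inner (r from 0 to 5): 1125/2.
Outer (θ from 0 to 2π): 1125π.

Therefore ∮_C F · dr = 1125π.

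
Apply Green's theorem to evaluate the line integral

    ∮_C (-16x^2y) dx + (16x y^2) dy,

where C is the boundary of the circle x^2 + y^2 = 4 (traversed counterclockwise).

Green's theorem converts the closed line integral into a double integral over the enclosed region D:

    ∮_C P dx + Q dy = ∬_D (∂Q/∂x - ∂P/∂y) dA.

Here P = -16x^2y, Q = 16x y^2, so

    ∂Q/∂x = 16y^2,    ∂P/∂y = -16x^2,
    ∂Q/∂x - ∂P/∂y = 16x^2 + 16y^2.

D is the region x^2 + y^2 ≤ 4. Evaluating the double integral:

In polar coordinates (x = r cos θ, y = r sin θ, dA = r dr dθ) the integrand becomes 16r^2, so

    ∬_D (16x^2 + 16y^2) dA = ∫_0^{2π} ∫_0^{2} (16r^2) · r dr dθ.

Inner (r from 0 to 2): 64.
Outer (θ from 0 to 2π): 128π.

Therefore ∮_C P dx + Q dy = 128π.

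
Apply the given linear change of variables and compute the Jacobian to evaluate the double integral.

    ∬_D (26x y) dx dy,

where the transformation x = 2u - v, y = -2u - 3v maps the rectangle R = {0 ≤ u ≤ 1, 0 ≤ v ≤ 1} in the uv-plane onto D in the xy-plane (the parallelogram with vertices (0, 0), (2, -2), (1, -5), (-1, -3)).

Compute the Jacobian determinant of (x, y) with respect to (u, v):

    ∂(x,y)/∂(u,v) = | 2  -1 | = (2)(-3) - (-1)(-2) = -8.
                   | -2  -3 |

Its absolute value is |J| = 8 (the area scaling factor).

Substituting x = 2u - v, y = -2u - 3v into the integrand,

    26x y → -104u^2 - 104u v + 78v^2,

so the integral becomes

    ∬_R (-104u^2 - 104u v + 78v^2) · |J| du dv = ∫_0^1 ∫_0^1 (-832u^2 - 832u v + 624v^2) dv du.

Inner (v): -832u^2 - 416u + 208.
Outer (u): -832/3.

Therefore ∬_D (26x y) dx dy = -832/3.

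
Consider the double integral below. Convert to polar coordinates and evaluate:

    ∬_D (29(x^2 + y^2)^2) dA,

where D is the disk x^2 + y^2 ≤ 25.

The region D is 0 ≤ r ≤ 5, 0 ≤ θ ≤ 2π in polar coordinates, where x = r cos(θ), y = r sin(θ), and dA = r dr dθ.

Under the substitution, the integrand becomes 29r^4, so

    ∬_D (29(x^2 + y^2)^2) dA = ∫_{0}^{2π} ∫_{0}^{5} (29r^4) · r dr dθ.

Inner integral (in r): ∫_{0}^{5} (29r^4) · r dr = 453125/6.

Outer integral (in θ): ∫_{0}^{2π} (453125/6) dθ = 453125π/3.

Therefore ∬_D (29(x^2 + y^2)^2) dA = 453125π/3.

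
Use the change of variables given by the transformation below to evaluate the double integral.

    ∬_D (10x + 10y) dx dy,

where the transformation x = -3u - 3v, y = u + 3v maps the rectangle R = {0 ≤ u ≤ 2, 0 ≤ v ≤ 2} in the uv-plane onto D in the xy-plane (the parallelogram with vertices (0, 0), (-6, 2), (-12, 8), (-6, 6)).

Compute the Jacobian determinant of (x, y) with respect to (u, v):

    ∂(x,y)/∂(u,v) = | -3  -3 | = (-3)(3) - (-3)(1) = -6.
                   | 1  3 |

Its absolute value is |J| = 6 (the area scaling factor).

Substituting x = -3u - 3v, y = u + 3v into the integrand,

    10x + 10y → -20u,

so the integral becomes

    ∬_R (-20u) · |J| du dv = ∫_0^2 ∫_0^2 (-120u) dv du.

Inner (v): -240u.
Outer (u): -480.

Therefore ∬_D (10x + 10y) dx dy = -480.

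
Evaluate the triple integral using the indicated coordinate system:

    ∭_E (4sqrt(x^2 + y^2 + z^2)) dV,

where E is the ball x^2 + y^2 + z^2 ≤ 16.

In spherical coordinates, x = ρ sin(φ) cos(θ), y = ρ sin(φ) sin(θ), z = ρ cos(φ), and dV = ρ^2 sin(φ) dρ dφ dθ.

The integrand becomes 4ρ, so

    ∭_E (4sqrt(x^2 + y^2 + z^2)) dV = ∫_{0}^{2π} ∫_{0}^{π} ∫_{0}^{4} (4ρ) · ρ^2 sin(φ) dρ dφ dθ.

Inner (ρ): 256sin(φ).
Middle (φ): 512.
Outer (θ): 1024π.

Therefore the triple integral equals 1024π.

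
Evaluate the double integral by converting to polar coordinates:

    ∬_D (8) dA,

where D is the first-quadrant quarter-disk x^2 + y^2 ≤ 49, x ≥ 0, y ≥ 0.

The region D is 0 ≤ r ≤ 7, 0 ≤ θ ≤ π/2 in polar coordinates, where x = r cos(θ), y = r sin(θ), and dA = r dr dθ.

Under the substitution, the integrand becomes 8, so

    ∬_D (8) dA = ∫_{0}^{π/2} ∫_{0}^{7} (8) · r dr dθ.

Inner integral (in r): ∫_{0}^{7} (8) · r dr = 196.

Outer integral (in θ): ∫_{0}^{π/2} (196) dθ = 98π.

Therefore ∬_D (8) dA = 98π.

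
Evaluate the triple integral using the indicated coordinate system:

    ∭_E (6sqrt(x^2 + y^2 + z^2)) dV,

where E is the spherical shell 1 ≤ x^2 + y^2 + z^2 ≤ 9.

In spherical coordinates, x = ρ sin(φ) cos(θ), y = ρ sin(φ) sin(θ), z = ρ cos(φ), and dV = ρ^2 sin(φ) dρ dφ dθ.

The integrand becomes 6ρ, so

    ∭_E (6sqrt(x^2 + y^2 + z^2)) dV = ∫_{0}^{2π} ∫_{0}^{π} ∫_{1}^{3} (6ρ) · ρ^2 sin(φ) dρ dφ dθ.

Inner (ρ): 120sin(φ).
Middle (φ): 240.
Outer (θ): 480π.

Therefore the triple integral equals 480π.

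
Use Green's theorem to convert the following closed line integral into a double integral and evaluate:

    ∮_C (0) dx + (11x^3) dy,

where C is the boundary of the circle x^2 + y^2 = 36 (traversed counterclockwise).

Green's theorem converts the closed line integral into a double integral over the enclosed region D:

    ∮_C P dx + Q dy = ∬_D (∂Q/∂x - ∂P/∂y) dA.

Here P = 0, Q = 11x^3, so

    ∂Q/∂x = 33x^2,    ∂P/∂y = 0,
    ∂Q/∂x - ∂P/∂y = 33x^2.

D is the region x^2 + y^2 ≤ 36. Evaluating the double integral:

In polar coordinates (x = r cos θ, y = r sin θ, dA = r dr dθ) the integrand becomes 33r^2cos(θ)^2, so

    ∬_D (33x^2) dA = ∫_0^{2π} ∫_0^{6} (33r^2cos(θ)^2) · r dr dθ.

Inner (r from 0 to 6): 10692cos(θ)^2.
Outer (θ from 0 to 2π): 10692π.

Therefore ∮_C P dx + Q dy = 10692π.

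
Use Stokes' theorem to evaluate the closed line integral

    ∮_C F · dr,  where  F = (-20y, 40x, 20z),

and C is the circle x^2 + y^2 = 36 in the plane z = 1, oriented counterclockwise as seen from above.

Let S be the flat disk x^2 + y^2 ≤ 36 in the plane z = 1, with upward unit normal n̂ = ẑ. By Stokes' theorem,

    ∮_C F · dr = ∬_S (∇ × F) · n̂ dS = ∬_D (curl F)_z dA,

where D is the disk x^2 + y^2 ≤ 36.

Compute the curl of F = (-20y, 40x, 20z):
    (∇ × F)_x = ∂F_z/∂y - ∂F_y/∂z = 0,
    (∇ × F)_y = ∂F_x/∂z - ∂F_z/∂x = 0,
    (∇ × F)_z = ∂F_y/∂x - ∂F_x/∂y = 60.

On z = 1, (curl F)_z = 60.

Convert to polar (x = r cos θ, y = r sin θ, dA = r dr dθ); the integrand becomes 60, so

    ∬_D (curl F)_z dA = ∫_0^{2π} ∫_0^{6} (60) · r dr dθ.

Inner (r from 0 to 6): 1080.
Outer (θ from 0 to 2π): 2160π.

Therefore ∮_C F · dr = 2160π.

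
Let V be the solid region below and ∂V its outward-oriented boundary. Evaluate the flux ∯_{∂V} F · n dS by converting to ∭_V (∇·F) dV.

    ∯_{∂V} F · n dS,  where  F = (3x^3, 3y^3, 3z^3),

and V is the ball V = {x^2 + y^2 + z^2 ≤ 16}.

By the divergence theorem,

    ∯_{∂V} F · n dS = ∭_V (∇ · F) dV.

Compute the divergence:
    ∇ · F = ∂F_x/∂x + ∂F_y/∂y + ∂F_z/∂z = 9x^2 + 9y^2 + 9z^2.

In spherical coordinates, x = ρ sin(φ) cos(θ), y = ρ sin(φ) sin(θ), z = ρ cos(φ), dV = ρ^2 sin(φ) dρ dφ dθ, with 0 ≤ ρ ≤ 4, 0 ≤ φ ≤ π, 0 ≤ θ ≤ 2π.

The integrand, after substitution and multiplying by the volume element, becomes (9ρ^2) · ρ^2 sin(φ), so

    ∭_V (∇·F) dV = ∫_0^{2π} ∫_0^{π} ∫_0^{4} (9ρ^2) · ρ^2 sin(φ) dρ dφ dθ.

Inner (ρ from 0 to 4): 9216sin(φ)/5.
Middle (φ from 0 to π): 18432/5.
Outer (θ from 0 to 2π): 36864π/5.

Therefore ∯_{∂V} F · n dS = 36864π/5.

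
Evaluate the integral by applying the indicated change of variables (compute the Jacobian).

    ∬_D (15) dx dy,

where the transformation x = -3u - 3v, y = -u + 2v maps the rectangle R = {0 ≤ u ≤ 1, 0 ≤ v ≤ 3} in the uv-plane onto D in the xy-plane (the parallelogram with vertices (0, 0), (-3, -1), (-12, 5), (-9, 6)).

Compute the Jacobian determinant of (x, y) with respect to (u, v):

    ∂(x,y)/∂(u,v) = | -3  -3 | = (-3)(2) - (-3)(-1) = -9.
                   | -1  2 |

Its absolute value is |J| = 9 (the area scaling factor).

Substituting x = -3u - 3v, y = -u + 2v into the integrand,

    15 → 15,

so the integral becomes

    ∬_R (15) · |J| du dv = ∫_0^1 ∫_0^3 (135) dv du.

Inner (v): 405.
Outer (u): 405.

Therefore ∬_D (15) dx dy = 405.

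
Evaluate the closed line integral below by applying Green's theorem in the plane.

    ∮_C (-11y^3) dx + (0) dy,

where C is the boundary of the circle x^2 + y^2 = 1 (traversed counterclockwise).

Green's theorem converts the closed line integral into a double integral over the enclosed region D:

    ∮_C P dx + Q dy = ∬_D (∂Q/∂x - ∂P/∂y) dA.

Here P = -11y^3, Q = 0, so

    ∂Q/∂x = 0,    ∂P/∂y = -33y^2,
    ∂Q/∂x - ∂P/∂y = 33y^2.

D is the region x^2 + y^2 ≤ 1. Evaluating the double integral:

In polar coordinates (x = r cos θ, y = r sin θ, dA = r dr dθ) the integrand becomes 33r^2sin(θ)^2, so

    ∬_D (33y^2) dA = ∫_0^{2π} ∫_0^{1} (33r^2sin(θ)^2) · r dr dθ.

Inner (r from 0 to 1): 33sin(θ)^2/4.
Outer (θ from 0 to 2π): 33π/4.

Therefore ∮_C P dx + Q dy = 33π/4.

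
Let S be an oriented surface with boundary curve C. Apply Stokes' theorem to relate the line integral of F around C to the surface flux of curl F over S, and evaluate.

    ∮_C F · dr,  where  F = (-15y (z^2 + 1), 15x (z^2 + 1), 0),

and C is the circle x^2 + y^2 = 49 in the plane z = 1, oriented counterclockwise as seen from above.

Let S be the flat disk x^2 + y^2 ≤ 49 in the plane z = 1, with upward unit normal n̂ = ẑ. By Stokes' theorem,

    ∮_C F · dr = ∬_S (∇ × F) · n̂ dS = ∬_D (curl F)_z dA,

where D is the disk x^2 + y^2 ≤ 49.

Compute the curl of F = (-15y (z^2 + 1), 15x (z^2 + 1), 0):
    (∇ × F)_x = ∂F_z/∂y - ∂F_y/∂z = -30x z,
    (∇ × F)_y = ∂F_x/∂z - ∂F_z/∂x = -30y z,
    (∇ × F)_z = ∂F_y/∂x - ∂F_x/∂y = 30z^2 + 30.

On z = 1, (curl F)_z = 60.

Convert to polar (x = r cos θ, y = r sin θ, dA = r dr dθ); the integrand becomes 60, so

    ∬_D (curl F)_z dA = ∫_0^{2π} ∫_0^{7} (60) · r dr dθ.

Inner (r from 0 to 7): 1470.
Outer (θ from 0 to 2π): 2940π.

Therefore ∮_C F · dr = 2940π.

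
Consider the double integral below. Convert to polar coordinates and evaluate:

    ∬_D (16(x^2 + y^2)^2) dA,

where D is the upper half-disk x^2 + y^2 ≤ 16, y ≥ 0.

The region D is 0 ≤ r ≤ 4, 0 ≤ θ ≤ π in polar coordinates, where x = r cos(θ), y = r sin(θ), and dA = r dr dθ.

Under the substitution, the integrand becomes 16r^4, so

    ∬_D (16(x^2 + y^2)^2) dA = ∫_{0}^{π} ∫_{0}^{4} (16r^4) · r dr dθ.

Inner integral (in r): ∫_{0}^{4} (16r^4) · r dr = 32768/3.

Outer integral (in θ): ∫_{0}^{π} (32768/3) dθ = 32768π/3.

Therefore ∬_D (16(x^2 + y^2)^2) dA = 32768π/3.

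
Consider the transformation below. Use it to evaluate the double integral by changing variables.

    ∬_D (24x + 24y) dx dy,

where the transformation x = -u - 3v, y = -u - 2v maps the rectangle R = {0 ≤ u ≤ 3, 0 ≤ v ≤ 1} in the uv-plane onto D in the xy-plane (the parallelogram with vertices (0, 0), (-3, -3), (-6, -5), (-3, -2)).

Compute the Jacobian determinant of (x, y) with respect to (u, v):

    ∂(x,y)/∂(u,v) = | -1  -3 | = (-1)(-2) - (-3)(-1) = -1.
                   | -1  -2 |

Its absolute value is |J| = 1 (the area scaling factor).

Substituting x = -u - 3v, y = -u - 2v into the integrand,

    24x + 24y → -48u - 120v,

so the integral becomes

    ∬_R (-48u - 120v) · |J| du dv = ∫_0^3 ∫_0^1 (-48u - 120v) dv du.

Inner (v): -48u - 60.
Outer (u): -396.

Therefore ∬_D (24x + 24y) dx dy = -396.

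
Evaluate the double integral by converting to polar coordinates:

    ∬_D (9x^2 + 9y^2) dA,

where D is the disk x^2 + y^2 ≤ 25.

The region D is 0 ≤ r ≤ 5, 0 ≤ θ ≤ 2π in polar coordinates, where x = r cos(θ), y = r sin(θ), and dA = r dr dθ.

Under the substitution, the integrand becomes 9r^2, so

    ∬_D (9x^2 + 9y^2) dA = ∫_{0}^{2π} ∫_{0}^{5} (9r^2) · r dr dθ.

Inner integral (in r): ∫_{0}^{5} (9r^2) · r dr = 5625/4.

Outer integral (in θ): ∫_{0}^{2π} (5625/4) dθ = 5625π/2.

Therefore ∬_D (9x^2 + 9y^2) dA = 5625π/2.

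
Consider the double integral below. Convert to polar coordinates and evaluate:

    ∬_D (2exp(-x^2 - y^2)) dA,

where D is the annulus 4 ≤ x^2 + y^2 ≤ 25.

The region D is 2 ≤ r ≤ 5, 0 ≤ θ ≤ 2π in polar coordinates, where x = r cos(θ), y = r sin(θ), and dA = r dr dθ.

Under the substitution, the integrand becomes 2exp(-r^2), so

    ∬_D (2exp(-x^2 - y^2)) dA = ∫_{0}^{2π} ∫_{2}^{5} (2exp(-r^2)) · r dr dθ.

Inner integral (in r): ∫_{2}^{5} (2exp(-r^2)) · r dr = -(1 - exp(21))exp(-25).

Outer integral (in θ): ∫_{0}^{2π} (-(1 - exp(21))exp(-25)) dθ = -2π (1 - exp(21))exp(-25).

Therefore ∬_D (2exp(-x^2 - y^2)) dA = -2π (1 - exp(21))exp(-25).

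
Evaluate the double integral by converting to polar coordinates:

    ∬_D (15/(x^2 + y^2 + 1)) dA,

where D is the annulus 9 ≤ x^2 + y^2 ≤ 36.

The region D is 3 ≤ r ≤ 6, 0 ≤ θ ≤ 2π in polar coordinates, where x = r cos(θ), y = r sin(θ), and dA = r dr dθ.

Under the substitution, the integrand becomes 15/(r^2 + 1), so

    ∬_D (15/(x^2 + y^2 + 1)) dA = ∫_{0}^{2π} ∫_{3}^{6} (15/(r^2 + 1)) · r dr dθ.

Inner integral (in r): ∫_{3}^{6} (15/(r^2 + 1)) · r dr = log(94931877133sqrt(370)/100000000).

Outer integral (in θ): ∫_{0}^{2π} (log(94931877133sqrt(370)/100000000)) dθ = log((94931877133sqrt(370)/100000000)^(2π)).

Therefore ∬_D (15/(x^2 + y^2 + 1)) dA = log((94931877133sqrt(370)/100000000)^(2π)).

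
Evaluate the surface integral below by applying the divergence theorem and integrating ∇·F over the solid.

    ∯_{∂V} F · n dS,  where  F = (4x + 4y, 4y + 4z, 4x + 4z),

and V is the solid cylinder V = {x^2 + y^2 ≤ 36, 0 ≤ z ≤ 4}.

By the divergence theorem,

    ∯_{∂V} F · n dS = ∭_V (∇ · F) dV.

Compute the divergence:
    ∇ · F = ∂F_x/∂x + ∂F_y/∂y + ∂F_z/∂z = 4 + 4 + 4 = 12.

In cylindrical coordinates, x = r cos(θ), y = r sin(θ), z = z, dV = r dr dθ dz, with 0 ≤ r ≤ 6, 0 ≤ θ ≤ 2π, 0 ≤ z ≤ 4.

The integrand, after substitution and multiplying by the volume element, becomes (12) · r, so

    ∭_V (∇·F) dV = ∫_0^{2π} ∫_0^{6} ∫_0^{4} (12) · r dz dr dθ.

Inner (z from 0 to 4): 48r.
Middle (r from 0 to 6): 864.
Outer (θ from 0 to 2π): 1728π.

Therefore ∯_{∂V} F · n dS = 1728π.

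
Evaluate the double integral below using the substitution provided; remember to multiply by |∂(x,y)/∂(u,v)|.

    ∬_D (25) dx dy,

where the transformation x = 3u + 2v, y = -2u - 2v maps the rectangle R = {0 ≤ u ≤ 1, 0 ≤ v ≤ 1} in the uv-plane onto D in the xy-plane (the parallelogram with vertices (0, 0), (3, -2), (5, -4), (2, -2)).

Compute the Jacobian determinant of (x, y) with respect to (u, v):

    ∂(x,y)/∂(u,v) = | 3  2 | = (3)(-2) - (2)(-2) = -2.
                   | -2  -2 |

Its absolute value is |J| = 2 (the area scaling factor).

Substituting x = 3u + 2v, y = -2u - 2v into the integrand,

    25 → 25,

so the integral becomes

    ∬_R (25) · |J| du dv = ∫_0^1 ∫_0^1 (50) dv du.

Inner (v): 50.
Outer (u): 50.

Therefore ∬_D (25) dx dy = 50.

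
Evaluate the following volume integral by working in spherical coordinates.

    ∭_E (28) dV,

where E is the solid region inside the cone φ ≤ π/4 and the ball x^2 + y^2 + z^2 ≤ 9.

In spherical coordinates, x = ρ sin(φ) cos(θ), y = ρ sin(φ) sin(θ), z = ρ cos(φ), and dV = ρ^2 sin(φ) dρ dφ dθ.

The integrand becomes 28, so

    ∭_E (28) dV = ∫_{0}^{2π} ∫_{0}^{π/4} ∫_{0}^{3} (28) · ρ^2 sin(φ) dρ dφ dθ.

Inner (ρ): 252sin(φ).
Middle (φ): 252 - 126sqrt(2).
Outer (θ): 252π (2 - sqrt(2)).

Therefore the triple integral equals 252π (2 - sqrt(2)).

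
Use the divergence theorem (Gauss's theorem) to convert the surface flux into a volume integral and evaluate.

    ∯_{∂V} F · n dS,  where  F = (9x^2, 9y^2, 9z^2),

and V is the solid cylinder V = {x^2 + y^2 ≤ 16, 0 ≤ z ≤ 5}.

By the divergence theorem,

    ∯_{∂V} F · n dS = ∭_V (∇ · F) dV.

Compute the divergence:
    ∇ · F = ∂F_x/∂x + ∂F_y/∂y + ∂F_z/∂z = 18x + 18y + 18z.

In cylindrical coordinates, x = r cos(θ), y = r sin(θ), z = z, dV = r dr dθ dz, with 0 ≤ r ≤ 4, 0 ≤ θ ≤ 2π, 0 ≤ z ≤ 5.

The integrand, after substitution and multiplying by the volume element, becomes (18sqrt(2)r sin(θ + π/4) + 18z) · r, so

    ∭_V (∇·F) dV = ∫_0^{2π} ∫_0^{4} ∫_0^{5} (18sqrt(2)r sin(θ + π/4) + 18z) · r dz dr dθ.

Inner (z from 0 to 5): 45r (2sqrt(2)r sin(θ + π/4) + 5).
Middle (r from 0 to 4): 1920sqrt(2)sin(θ + π/4) + 1800.
Outer (θ from 0 to 2π): 3600π.

Therefore ∯_{∂V} F · n dS = 3600π.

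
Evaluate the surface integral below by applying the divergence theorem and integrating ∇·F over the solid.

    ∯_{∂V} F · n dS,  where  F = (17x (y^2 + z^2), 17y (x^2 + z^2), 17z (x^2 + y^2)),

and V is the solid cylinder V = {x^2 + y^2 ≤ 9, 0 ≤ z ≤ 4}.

By the divergence theorem,

    ∯_{∂V} F · n dS = ∭_V (∇ · F) dV.

Compute the divergence:
    ∇ · F = ∂F_x/∂x + ∂F_y/∂y + ∂F_z/∂z = 17y^2 + 17z^2 + 17x^2 + 17z^2 + 17x^2 + 17y^2 = 34x^2 + 34y^2 + 34z^2.

In cylindrical coordinates, x = r cos(θ), y = r sin(θ), z = z, dV = r dr dθ dz, with 0 ≤ r ≤ 3, 0 ≤ θ ≤ 2π, 0 ≤ z ≤ 4.

The integrand, after substitution and multiplying by the volume element, becomes (34r^2 + 34z^2) · r, so

    ∭_V (∇·F) dV = ∫_0^{2π} ∫_0^{3} ∫_0^{4} (34r^2 + 34z^2) · r dz dr dθ.

Inner (z from 0 to 4): 136r (r^2 + 16/3).
Middle (r from 0 to 3): 6018.
Outer (θ from 0 to 2π): 12036π.

Therefore ∯_{∂V} F · n dS = 12036π.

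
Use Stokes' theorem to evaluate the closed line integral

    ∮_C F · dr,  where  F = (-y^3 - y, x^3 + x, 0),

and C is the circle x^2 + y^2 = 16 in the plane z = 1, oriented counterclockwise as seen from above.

Let S be the flat disk x^2 + y^2 ≤ 16 in the plane z = 1, with upward unit normal n̂ = ẑ. By Stokes' theorem,

    ∮_C F · dr = ∬_S (∇ × F) · n̂ dS = ∬_D (curl F)_z dA,

where D is the disk x^2 + y^2 ≤ 16.

Compute the curl of F = (-y^3 - y, x^3 + x, 0):
    (∇ × F)_x = ∂F_z/∂y - ∂F_y/∂z = 0,
    (∇ × F)_y = ∂F_x/∂z - ∂F_z/∂x = 0,
    (∇ × F)_z = ∂F_y/∂x - ∂F_x/∂y = 3x^2 + 3y^2 + 2.

On z = 1, (curl F)_z = 3x^2 + 3y^2 + 2.

Convert to polar (x = r cos θ, y = r sin θ, dA = r dr dθ); the integrand becomes 3r^2 + 2, so

    ∬_D (curl F)_z dA = ∫_0^{2π} ∫_0^{4} (3r^2 + 2) · r dr dθ.

Inner (r from 0 to 4): 208.
Outer (θ from 0 to 2π): 416π.

Therefore ∮_C F · dr = 416π.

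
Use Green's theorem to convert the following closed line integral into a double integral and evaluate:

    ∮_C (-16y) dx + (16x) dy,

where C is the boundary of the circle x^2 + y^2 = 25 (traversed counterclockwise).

Green's theorem converts the closed line integral into a double integral over the enclosed region D:

    ∮_C P dx + Q dy = ∬_D (∂Q/∂x - ∂P/∂y) dA.

Here P = -16y, Q = 16x, so

    ∂Q/∂x = 16,    ∂P/∂y = -16,
    ∂Q/∂x - ∂P/∂y = 32.

D is the region x^2 + y^2 ≤ 25. Evaluating the double integral:

In polar coordinates (x = r cos θ, y = r sin θ, dA = r dr dθ) the integrand becomes 32, so

    ∬_D (32) dA = ∫_0^{2π} ∫_0^{5} (32) · r dr dθ.

Inner (r from 0 to 5): 400.
Outer (θ from 0 to 2π): 800π.

Therefore ∮_C P dx + Q dy = 800π.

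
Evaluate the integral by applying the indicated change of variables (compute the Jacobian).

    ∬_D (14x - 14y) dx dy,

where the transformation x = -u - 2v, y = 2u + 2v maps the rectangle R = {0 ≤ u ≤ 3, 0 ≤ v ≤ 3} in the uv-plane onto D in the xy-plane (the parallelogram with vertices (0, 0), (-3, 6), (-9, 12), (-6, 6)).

Compute the Jacobian determinant of (x, y) with respect to (u, v):

    ∂(x,y)/∂(u,v) = | -1  -2 | = (-1)(2) - (-2)(2) = 2.
                   | 2  2 |

Its absolute value is |J| = 2 (the area scaling factor).

Substituting x = -u - 2v, y = 2u + 2v into the integrand,

    14x - 14y → -42u - 56v,

so the integral becomes

    ∬_R (-42u - 56v) · |J| du dv = ∫_0^3 ∫_0^3 (-84u - 112v) dv du.

Inner (v): -252u - 504.
Outer (u): -2646.

Therefore ∬_D (14x - 14y) dx dy = -2646.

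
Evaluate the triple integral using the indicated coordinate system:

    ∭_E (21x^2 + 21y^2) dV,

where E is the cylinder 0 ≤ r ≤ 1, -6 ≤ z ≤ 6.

In cylindrical coordinates, x = r cos(θ), y = r sin(θ), z = z, and dV = r dr dθ dz.

The integrand becomes 21r^2, so

    ∭_E (21x^2 + 21y^2) dV = ∫_{0}^{2π} ∫_{0}^{1} ∫_{-6}^{6} (21r^2) · r dz dr dθ.

Inner (z): 252r^3.
Middle (r from 0 to 1): 63.
Outer (θ): 126π.

Therefore the triple integral equals 126π.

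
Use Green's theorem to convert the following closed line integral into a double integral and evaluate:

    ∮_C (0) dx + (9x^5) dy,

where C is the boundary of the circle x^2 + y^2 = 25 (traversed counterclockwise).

Green's theorem converts the closed line integral into a double integral over the enclosed region D:

    ∮_C P dx + Q dy = ∬_D (∂Q/∂x - ∂P/∂y) dA.

Here P = 0, Q = 9x^5, so

    ∂Q/∂x = 45x^4,    ∂P/∂y = 0,
    ∂Q/∂x - ∂P/∂y = 45x^4.

D is the region x^2 + y^2 ≤ 25. Evaluating the double integral:

In polar coordinates (x = r cos θ, y = r sin θ, dA = r dr dθ) the integrand becomes 45r^4cos(θ)^4, so

    ∬_D (45x^4) dA = ∫_0^{2π} ∫_0^{5} (45r^4cos(θ)^4) · r dr dθ.

Inner (r from 0 to 5): 234375cos(θ)^4/2.
Outer (θ from 0 to 2π): 703125π/8.

Therefore ∮_C P dx + Q dy = 703125π/8.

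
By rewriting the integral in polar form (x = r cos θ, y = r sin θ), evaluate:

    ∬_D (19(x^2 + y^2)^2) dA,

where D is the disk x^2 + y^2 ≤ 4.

The region D is 0 ≤ r ≤ 2, 0 ≤ θ ≤ 2π in polar coordinates, where x = r cos(θ), y = r sin(θ), and dA = r dr dθ.

Under the substitution, the integrand becomes 19r^4, so

    ∬_D (19(x^2 + y^2)^2) dA = ∫_{0}^{2π} ∫_{0}^{2} (19r^4) · r dr dθ.

Inner integral (in r): ∫_{0}^{2} (19r^4) · r dr = 608/3.

Outer integral (in θ): ∫_{0}^{2π} (608/3) dθ = 1216π/3.

Therefore ∬_D (19(x^2 + y^2)^2) dA = 1216π/3.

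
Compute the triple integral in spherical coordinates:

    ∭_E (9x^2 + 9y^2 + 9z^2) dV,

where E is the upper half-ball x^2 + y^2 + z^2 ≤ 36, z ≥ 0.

In spherical coordinates, x = ρ sin(φ) cos(θ), y = ρ sin(φ) sin(θ), z = ρ cos(φ), and dV = ρ^2 sin(φ) dρ dφ dθ.

The integrand becomes 9ρ^2, so

    ∭_E (9x^2 + 9y^2 + 9z^2) dV = ∫_{0}^{2π} ∫_{0}^{π/2} ∫_{0}^{6} (9ρ^2) · ρ^2 sin(φ) dρ dφ dθ.

Inner (ρ): 69984sin(φ)/5.
Middle (φ): 69984/5.
Outer (θ): 139968π/5.

Therefore the triple integral equals 139968π/5.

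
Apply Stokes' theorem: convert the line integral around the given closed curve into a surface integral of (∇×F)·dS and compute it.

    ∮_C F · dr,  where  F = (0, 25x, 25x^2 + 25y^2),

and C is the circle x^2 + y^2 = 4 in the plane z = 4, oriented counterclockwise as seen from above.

Let S be the flat disk x^2 + y^2 ≤ 4 in the plane z = 4, with upward unit normal n̂ = ẑ. By Stokes' theorem,

    ∮_C F · dr = ∬_S (∇ × F) · n̂ dS = ∬_D (curl F)_z dA,

where D is the disk x^2 + y^2 ≤ 4.

Compute the curl of F = (0, 25x, 25x^2 + 25y^2):
    (∇ × F)_x = ∂F_z/∂y - ∂F_y/∂z = 50y,
    (∇ × F)_y = ∂F_x/∂z - ∂F_z/∂x = -50x,
    (∇ × F)_z = ∂F_y/∂x - ∂F_x/∂y = 25.

On z = 4, (curl F)_z = 25.

Convert to polar (x = r cos θ, y = r sin θ, dA = r dr dθ); the integrand becomes 25, so

    ∬_D (curl F)_z dA = ∫_0^{2π} ∫_0^{2} (25) · r dr dθ.

Inner (r from 0 to 2): 50.
Outer (θ from 0 to 2π): 100π.

Therefore ∮_C F · dr = 100π.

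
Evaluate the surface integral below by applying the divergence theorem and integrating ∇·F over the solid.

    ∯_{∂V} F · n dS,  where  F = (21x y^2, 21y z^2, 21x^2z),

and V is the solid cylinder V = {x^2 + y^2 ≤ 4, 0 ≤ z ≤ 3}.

By the divergence theorem,

    ∯_{∂V} F · n dS = ∭_V (∇ · F) dV.

Compute the divergence:
    ∇ · F = ∂F_x/∂x + ∂F_y/∂y + ∂F_z/∂z = 21y^2 + 21z^2 + 21x^2 = 21x^2 + 21y^2 + 21z^2.

In cylindrical coordinates, x = r cos(θ), y = r sin(θ), z = z, dV = r dr dθ dz, with 0 ≤ r ≤ 2, 0 ≤ θ ≤ 2π, 0 ≤ z ≤ 3.

The integrand, after substitution and multiplying by the volume element, becomes (21r^2 + 21z^2) · r, so

    ∭_V (∇·F) dV = ∫_0^{2π} ∫_0^{2} ∫_0^{3} (21r^2 + 21z^2) · r dz dr dθ.

Inner (z from 0 to 3): 63r (r^2 + 3).
Middle (r from 0 to 2): 630.
Outer (θ from 0 to 2π): 1260π.

Therefore ∯_{∂V} F · n dS = 1260π.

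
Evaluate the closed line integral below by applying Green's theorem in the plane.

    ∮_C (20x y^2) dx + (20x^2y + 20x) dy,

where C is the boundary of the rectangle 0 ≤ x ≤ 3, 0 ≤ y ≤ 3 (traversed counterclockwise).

Green's theorem converts the closed line integral into a double integral over the enclosed region D:

    ∮_C P dx + Q dy = ∬_D (∂Q/∂x - ∂P/∂y) dA.

Here P = 20x y^2, Q = 20x^2y + 20x, so

    ∂Q/∂x = 40x y + 20,    ∂P/∂y = 40x y,
    ∂Q/∂x - ∂P/∂y = 20.

D is the region 0 ≤ x ≤ 3, 0 ≤ y ≤ 3. Evaluating the double integral:

    ∬_D (20) dA = ∫_0^{3} ∫_0^{3} (20) dy dx.

Inner (y from 0 to 3): 60.
Outer (x from 0 to 3): 180.

Therefore ∮_C P dx + Q dy = 180.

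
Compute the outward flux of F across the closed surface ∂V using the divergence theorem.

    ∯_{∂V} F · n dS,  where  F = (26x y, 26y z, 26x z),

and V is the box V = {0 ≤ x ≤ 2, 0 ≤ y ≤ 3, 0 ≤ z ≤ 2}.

By the divergence theorem,

    ∯_{∂V} F · n dS = ∭_V (∇ · F) dV.

Compute the divergence:
    ∇ · F = ∂F_x/∂x + ∂F_y/∂y + ∂F_z/∂z = 26y + 26z + 26x = 26x + 26y + 26z.

V is a rectangular box, so dV = dx dy dz with 0 ≤ x ≤ 2, 0 ≤ y ≤ 3, 0 ≤ z ≤ 2.

Integrate (26x + 26y + 26z) over V as an iterated integral:

    ∭_V (∇·F) dV = ∫_0^{2} ∫_0^{3} ∫_0^{2} (26x + 26y + 26z) dz dy dx.

Inner (z from 0 to 2): 52x + 52y + 52.
Middle (y from 0 to 3): 156x + 390.
Outer (x from 0 to 2): 1092.

Therefore ∯_{∂V} F · n dS = 1092.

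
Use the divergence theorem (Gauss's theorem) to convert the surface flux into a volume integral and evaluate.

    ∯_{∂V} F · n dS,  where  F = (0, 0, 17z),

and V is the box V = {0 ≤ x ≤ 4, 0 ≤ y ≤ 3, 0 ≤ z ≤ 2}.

By the divergence theorem,

    ∯_{∂V} F · n dS = ∭_V (∇ · F) dV.

Compute the divergence:
    ∇ · F = ∂F_x/∂x + ∂F_y/∂y + ∂F_z/∂z = 0 + 0 + 17 = 17.

V is a rectangular box, so dV = dx dy dz with 0 ≤ x ≤ 4, 0 ≤ y ≤ 3, 0 ≤ z ≤ 2.

Integrate (17) over V as an iterated integral:

    ∭_V (∇·F) dV = ∫_0^{4} ∫_0^{3} ∫_0^{2} (17) dz dy dx.

Inner (z from 0 to 2): 34.
Middle (y from 0 to 3): 102.
Outer (x from 0 to 4): 408.

Therefore ∯_{∂V} F · n dS = 408.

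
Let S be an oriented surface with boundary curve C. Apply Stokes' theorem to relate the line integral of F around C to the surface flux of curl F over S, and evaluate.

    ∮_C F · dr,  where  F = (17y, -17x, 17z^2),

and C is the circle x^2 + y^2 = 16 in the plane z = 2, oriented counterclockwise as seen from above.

Let S be the flat disk x^2 + y^2 ≤ 16 in the plane z = 2, with upward unit normal n̂ = ẑ. By Stokes' theorem,

    ∮_C F · dr = ∬_S (∇ × F) · n̂ dS = ∬_D (curl F)_z dA,

where D is the disk x^2 + y^2 ≤ 16.

Compute the curl of F = (17y, -17x, 17z^2):
    (∇ × F)_x = ∂F_z/∂y - ∂F_y/∂z = 0,
    (∇ × F)_y = ∂F_x/∂z - ∂F_z/∂x = 0,
    (∇ × F)_z = ∂F_y/∂x - ∂F_x/∂y = -34.

On z = 2, (curl F)_z = -34.

Convert to polar (x = r cos θ, y = r sin θ, dA = r dr dθ); the integrand becomes -34, so

    ∬_D (curl F)_z dA = ∫_0^{2π} ∫_0^{4} (-34) · r dr dθ.

Inner (r from 0 to 4): -272.
Outer (θ from 0 to 2π): -544π.

Therefore ∮_C F · dr = -544π.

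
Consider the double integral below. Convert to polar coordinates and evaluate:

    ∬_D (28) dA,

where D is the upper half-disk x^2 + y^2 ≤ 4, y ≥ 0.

The region D is 0 ≤ r ≤ 2, 0 ≤ θ ≤ π in polar coordinates, where x = r cos(θ), y = r sin(θ), and dA = r dr dθ.

Under the substitution, the integrand becomes 28, so

    ∬_D (28) dA = ∫_{0}^{π} ∫_{0}^{2} (28) · r dr dθ.

Inner integral (in r): ∫_{0}^{2} (28) · r dr = 56.

Outer integral (in θ): ∫_{0}^{π} (56) dθ = 56π.

Therefore ∬_D (28) dA = 56π.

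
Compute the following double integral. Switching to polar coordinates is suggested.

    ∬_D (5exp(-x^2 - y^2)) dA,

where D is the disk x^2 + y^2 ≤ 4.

The region D is 0 ≤ r ≤ 2, 0 ≤ θ ≤ 2π in polar coordinates, where x = r cos(θ), y = r sin(θ), and dA = r dr dθ.

Under the substitution, the integrand becomes 5exp(-r^2), so

    ∬_D (5exp(-x^2 - y^2)) dA = ∫_{0}^{2π} ∫_{0}^{2} (5exp(-r^2)) · r dr dθ.

Inner integral (in r): ∫_{0}^{2} (5exp(-r^2)) · r dr = 5/2 - 5exp(-4)/2.

Outer integral (in θ): ∫_{0}^{2π} (5/2 - 5exp(-4)/2) dθ = -5π exp(-4) + 5π.

Therefore ∬_D (5exp(-x^2 - y^2)) dA = -5π exp(-4) + 5π.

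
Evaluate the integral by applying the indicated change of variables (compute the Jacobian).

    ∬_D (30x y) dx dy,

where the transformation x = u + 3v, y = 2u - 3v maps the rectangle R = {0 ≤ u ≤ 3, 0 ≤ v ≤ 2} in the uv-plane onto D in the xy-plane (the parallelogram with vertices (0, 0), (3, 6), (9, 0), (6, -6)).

Compute the Jacobian determinant of (x, y) with respect to (u, v):

    ∂(x,y)/∂(u,v) = | 1  3 | = (1)(-3) - (3)(2) = -9.
                   | 2  -3 |

Its absolute value is |J| = 9 (the area scaling factor).

Substituting x = u + 3v, y = 2u - 3v into the integrand,

    30x y → 60u^2 + 90u v - 270v^2,

so the integral becomes

    ∬_R (60u^2 + 90u v - 270v^2) · |J| du dv = ∫_0^3 ∫_0^2 (540u^2 + 810u v - 2430v^2) dv du.

Inner (v): 1080u^2 + 1620u - 6480.
Outer (u): -2430.

Therefore ∬_D (30x y) dx dy = -2430.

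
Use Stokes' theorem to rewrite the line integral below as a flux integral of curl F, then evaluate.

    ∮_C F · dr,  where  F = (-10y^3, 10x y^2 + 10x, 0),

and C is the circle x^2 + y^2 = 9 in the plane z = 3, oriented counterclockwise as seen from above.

Let S be the flat disk x^2 + y^2 ≤ 9 in the plane z = 3, with upward unit normal n̂ = ẑ. By Stokes' theorem,

    ∮_C F · dr = ∬_S (∇ × F) · n̂ dS = ∬_D (curl F)_z dA,

where D is the disk x^2 + y^2 ≤ 9.

Compute the curl of F = (-10y^3, 10x y^2 + 10x, 0):
    (∇ × F)_x = ∂F_z/∂y - ∂F_y/∂z = 0,
    (∇ × F)_y = ∂F_x/∂z - ∂F_z/∂x = 0,
    (∇ × F)_z = ∂F_y/∂x - ∂F_x/∂y = 40y^2 + 10.

On z = 3, (curl F)_z = 40y^2 + 10.

Convert to polar (x = r cos θ, y = r sin θ, dA = r dr dθ); the integrand becomes 40r^2sin(θ)^2 + 10, so

    ∬_D (curl F)_z dA = ∫_0^{2π} ∫_0^{3} (40r^2sin(θ)^2 + 10) · r dr dθ.

Inner (r from 0 to 3): 810sin(θ)^2 + 45.
Outer (θ from 0 to 2π): 900π.

Therefore ∮_C F · dr = 900π.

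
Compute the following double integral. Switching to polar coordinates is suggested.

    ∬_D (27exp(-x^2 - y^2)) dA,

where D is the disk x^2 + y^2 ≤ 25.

The region D is 0 ≤ r ≤ 5, 0 ≤ θ ≤ 2π in polar coordinates, where x = r cos(θ), y = r sin(θ), and dA = r dr dθ.

Under the substitution, the integrand becomes 27exp(-r^2), so

    ∬_D (27exp(-x^2 - y^2)) dA = ∫_{0}^{2π} ∫_{0}^{5} (27exp(-r^2)) · r dr dθ.

Inner integral (in r): ∫_{0}^{5} (27exp(-r^2)) · r dr = 27/2 - 27exp(-25)/2.

Outer integral (in θ): ∫_{0}^{2π} (27/2 - 27exp(-25)/2) dθ = -27π exp(-25) + 27π.

Therefore ∬_D (27exp(-x^2 - y^2)) dA = -27π exp(-25) + 27π.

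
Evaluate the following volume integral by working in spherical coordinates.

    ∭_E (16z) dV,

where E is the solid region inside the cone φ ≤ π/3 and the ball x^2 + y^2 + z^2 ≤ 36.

In spherical coordinates, x = ρ sin(φ) cos(θ), y = ρ sin(φ) sin(θ), z = ρ cos(φ), and dV = ρ^2 sin(φ) dρ dφ dθ.

The integrand becomes 16ρ cos(φ), so

    ∭_E (16z) dV = ∫_{0}^{2π} ∫_{0}^{π/3} ∫_{0}^{6} (16ρ cos(φ)) · ρ^2 sin(φ) dρ dφ dθ.

Inner (ρ): 2592sin(2φ).
Middle (φ): 1944.
Outer (θ): 3888π.

Therefore the triple integral equals 3888π.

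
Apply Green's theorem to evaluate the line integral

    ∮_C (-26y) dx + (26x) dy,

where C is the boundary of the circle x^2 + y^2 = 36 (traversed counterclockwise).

Green's theorem converts the closed line integral into a double integral over the enclosed region D:

    ∮_C P dx + Q dy = ∬_D (∂Q/∂x - ∂P/∂y) dA.

Here P = -26y, Q = 26x, so

    ∂Q/∂x = 26,    ∂P/∂y = -26,
    ∂Q/∂x - ∂P/∂y = 52.

D is the region x^2 + y^2 ≤ 36. Evaluating the double integral:

In polar coordinates (x = r cos θ, y = r sin θ, dA = r dr dθ) the integrand becomes 52, so

    ∬_D (52) dA = ∫_0^{2π} ∫_0^{6} (52) · r dr dθ.

Inner (r from 0 to 6): 936.
Outer (θ from 0 to 2π): 1872π.

Therefore ∮_C P dx + Q dy = 1872π.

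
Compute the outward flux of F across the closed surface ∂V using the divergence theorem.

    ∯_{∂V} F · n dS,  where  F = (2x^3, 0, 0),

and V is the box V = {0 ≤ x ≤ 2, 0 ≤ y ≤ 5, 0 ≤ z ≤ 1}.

By the divergence theorem,

    ∯_{∂V} F · n dS = ∭_V (∇ · F) dV.

Compute the divergence:
    ∇ · F = ∂F_x/∂x + ∂F_y/∂y + ∂F_z/∂z = 6x^2 + 0 + 0 = 6x^2.

V is a rectangular box, so dV = dx dy dz with 0 ≤ x ≤ 2, 0 ≤ y ≤ 5, 0 ≤ z ≤ 1.

Integrate (6x^2) over V as an iterated integral:

    ∭_V (∇·F) dV = ∫_0^{2} ∫_0^{5} ∫_0^{1} (6x^2) dz dy dx.

Inner (z from 0 to 1): 6x^2.
Middle (y from 0 to 5): 30x^2.
Outer (x from 0 to 2): 80.

Therefore ∯_{∂V} F · n dS = 80.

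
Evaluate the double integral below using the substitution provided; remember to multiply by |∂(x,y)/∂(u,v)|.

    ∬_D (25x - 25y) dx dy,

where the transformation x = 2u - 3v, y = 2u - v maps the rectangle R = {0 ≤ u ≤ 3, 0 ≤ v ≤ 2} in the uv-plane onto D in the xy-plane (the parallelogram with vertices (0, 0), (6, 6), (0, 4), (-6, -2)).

Compute the Jacobian determinant of (x, y) with respect to (u, v):

    ∂(x,y)/∂(u,v) = | 2  -3 | = (2)(-1) - (-3)(2) = 4.
                   | 2  -1 |

Its absolute value is |J| = 4 (the area scaling factor).

Substituting x = 2u - 3v, y = 2u - v into the integrand,

    25x - 25y → -50v,

so the integral becomes

    ∬_R (-50v) · |J| du dv = ∫_0^3 ∫_0^2 (-200v) dv du.

Inner (v): -400.
Outer (u): -1200.

Therefore ∬_D (25x - 25y) dx dy = -1200.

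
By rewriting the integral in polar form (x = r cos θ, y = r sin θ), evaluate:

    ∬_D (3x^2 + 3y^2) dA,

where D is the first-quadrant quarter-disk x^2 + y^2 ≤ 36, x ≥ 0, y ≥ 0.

The region D is 0 ≤ r ≤ 6, 0 ≤ θ ≤ π/2 in polar coordinates, where x = r cos(θ), y = r sin(θ), and dA = r dr dθ.

Under the substitution, the integrand becomes 3r^2, so

    ∬_D (3x^2 + 3y^2) dA = ∫_{0}^{π/2} ∫_{0}^{6} (3r^2) · r dr dθ.

Inner integral (in r): ∫_{0}^{6} (3r^2) · r dr = 972.

Outer integral (in θ): ∫_{0}^{π/2} (972) dθ = 486π.

Therefore ∬_D (3x^2 + 3y^2) dA = 486π.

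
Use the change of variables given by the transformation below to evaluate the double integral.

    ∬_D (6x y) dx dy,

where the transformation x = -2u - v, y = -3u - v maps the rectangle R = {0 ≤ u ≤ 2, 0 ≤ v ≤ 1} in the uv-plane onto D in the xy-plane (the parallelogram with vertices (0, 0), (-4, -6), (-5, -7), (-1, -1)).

Compute the Jacobian determinant of (x, y) with respect to (u, v):

    ∂(x,y)/∂(u,v) = | -2  -1 | = (-2)(-1) - (-1)(-3) = -1.
                   | -3  -1 |

Its absolute value is |J| = 1 (the area scaling factor).

Substituting x = -2u - v, y = -3u - v into the integrand,

    6x y → 36u^2 + 30u v + 6v^2,

so the integral becomes

    ∬_R (36u^2 + 30u v + 6v^2) · |J| du dv = ∫_0^2 ∫_0^1 (36u^2 + 30u v + 6v^2) dv du.

Inner (v): 36u^2 + 15u + 2.
Outer (u): 130.

Therefore ∬_D (6x y) dx dy = 130.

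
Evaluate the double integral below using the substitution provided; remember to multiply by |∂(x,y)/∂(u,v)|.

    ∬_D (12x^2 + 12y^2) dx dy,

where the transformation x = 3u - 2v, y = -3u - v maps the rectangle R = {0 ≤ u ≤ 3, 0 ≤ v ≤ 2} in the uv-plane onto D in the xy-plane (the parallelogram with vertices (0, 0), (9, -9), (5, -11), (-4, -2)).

Compute the Jacobian determinant of (x, y) with respect to (u, v):

    ∂(x,y)/∂(u,v) = | 3  -2 | = (3)(-1) - (-2)(-3) = -9.
                   | -3  -1 |

Its absolute value is |J| = 9 (the area scaling factor).

Substituting x = 3u - 2v, y = -3u - v into the integrand,

    12x^2 + 12y^2 → 216u^2 - 72u v + 60v^2,

so the integral becomes

    ∬_R (216u^2 - 72u v + 60v^2) · |J| du dv = ∫_0^3 ∫_0^2 (1944u^2 - 648u v + 540v^2) dv du.

Inner (v): 3888u^2 - 1296u + 1440.
Outer (u): 33480.

Therefore ∬_D (12x^2 + 12y^2) dx dy = 33480.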